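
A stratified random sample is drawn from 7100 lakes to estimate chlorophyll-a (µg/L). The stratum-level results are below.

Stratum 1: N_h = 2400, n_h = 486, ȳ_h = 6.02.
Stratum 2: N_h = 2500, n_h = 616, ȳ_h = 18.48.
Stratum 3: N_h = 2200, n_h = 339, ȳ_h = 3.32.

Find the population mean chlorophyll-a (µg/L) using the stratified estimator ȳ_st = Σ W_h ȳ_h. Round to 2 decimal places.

ȳ_st ≈ 9.57

N = Σ N_h = 7100. Stratum weights W_h = N_h/N.
ȳ_st = (2400·6.02 + 2500·18.48 + 2200·3.32) / 7100 = 9.5707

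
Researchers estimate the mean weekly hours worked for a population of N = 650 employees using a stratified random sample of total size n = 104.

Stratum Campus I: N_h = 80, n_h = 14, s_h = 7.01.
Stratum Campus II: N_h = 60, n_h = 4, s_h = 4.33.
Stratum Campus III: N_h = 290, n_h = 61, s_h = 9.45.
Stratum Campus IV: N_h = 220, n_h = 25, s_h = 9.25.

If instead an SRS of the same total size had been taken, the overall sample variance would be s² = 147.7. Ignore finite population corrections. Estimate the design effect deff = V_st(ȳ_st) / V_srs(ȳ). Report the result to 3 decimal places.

V̂(ȳ_st) = Σ W_h² s_h²/n_h, with W_h = N_h/N and N = 650:
  stratum Campus I: (80/650)²·7.01²/14 = 0.0531693
  stratum Campus II: (60/650)²·4.33²/4 = 0.0399385
  stratum Campus III: (290/650)²·9.45²/61 = 0.291409
  stratum Campus IV: (220/650)²·9.25²/25 = 0.392069
V_st = 0.776586
V_srs = s²/n = 147.7/104 = 1.42019
deff = V_st / V_srs = 0.776586/1.42019 = 0.5468

deff ≈ 0.547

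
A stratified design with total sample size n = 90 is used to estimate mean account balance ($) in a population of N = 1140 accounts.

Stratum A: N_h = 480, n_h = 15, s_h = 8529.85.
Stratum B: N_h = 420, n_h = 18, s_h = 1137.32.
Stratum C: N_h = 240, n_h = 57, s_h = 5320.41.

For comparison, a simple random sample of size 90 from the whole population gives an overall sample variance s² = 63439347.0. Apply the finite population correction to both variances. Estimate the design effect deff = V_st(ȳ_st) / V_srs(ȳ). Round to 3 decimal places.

deff ≈ 1.323

V̂(ȳ_st) = Σ W_h² (1 − n_h/N_h) s_h²/n_h, with W_h = N_h/N and N = 1140:
  stratum A: (480/1140)²·(1 − 15/480)·8529.85²/15 = 833059
  stratum B: (420/1140)²·(1 − 18/420)·1137.32²/18 = 9335.95
  stratum C: (240/1140)²·(1 − 57/240)·5320.41²/57 = 16782.9
V_st = 859178
V_srs = (1 − 90/1140)·63439347.0/90 = 649233
deff = V_st / V_srs = 859178/649233 = 1.3234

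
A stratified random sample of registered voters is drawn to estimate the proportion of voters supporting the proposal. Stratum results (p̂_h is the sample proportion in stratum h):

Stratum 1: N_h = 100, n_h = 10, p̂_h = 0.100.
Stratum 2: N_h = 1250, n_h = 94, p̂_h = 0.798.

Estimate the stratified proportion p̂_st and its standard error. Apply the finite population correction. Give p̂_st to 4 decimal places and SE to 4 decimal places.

N = 1350; stratum weights W_h = N_h/N.
p̂_st = Σ W_h p̂_h = (100·0.100 + 1250·0.798)/1350 = 0.74630
V̂(p̂_st) = Σ W_h² (1 − n_h/N_h) p̂_h(1−p̂_h)/(n_h−1):
  stratum 1: (100/1350)²·(1 − 10/100)·0.100·0.900/9 = 4.93827e-05
  stratum 2: (1250/1350)²·(1 − 94/1250)·0.798·0.202/93 = 0.00137427
V̂(p̂_st) = 0.00142365; SE = √V̂ = 0.0377313

p̂_st ≈ 0.7463, SE ≈ 0.0377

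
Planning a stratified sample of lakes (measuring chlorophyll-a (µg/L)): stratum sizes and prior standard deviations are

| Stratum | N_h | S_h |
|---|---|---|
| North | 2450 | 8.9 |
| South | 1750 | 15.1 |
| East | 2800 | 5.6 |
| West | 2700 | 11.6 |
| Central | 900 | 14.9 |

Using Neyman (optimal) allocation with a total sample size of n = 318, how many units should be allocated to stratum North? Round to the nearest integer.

64

Neyman allocation: n_h = n · N_h S_h / Σ N_i S_i, with n = 318.
  stratum North: N_h·S_h = 2450·8.9 = 21805.00
  stratum South: N_h·S_h = 1750·15.1 = 26425.00
  stratum East: N_h·S_h = 2800·5.6 = 15680.00
  stratum West: N_h·S_h = 2700·11.6 = 31320.00
  stratum Central: N_h·S_h = 900·14.9 = 13410.00
Σ N_h S_h = 108640.00
n for stratum North = 318·21805.00/108640.00 = 63.825 → 64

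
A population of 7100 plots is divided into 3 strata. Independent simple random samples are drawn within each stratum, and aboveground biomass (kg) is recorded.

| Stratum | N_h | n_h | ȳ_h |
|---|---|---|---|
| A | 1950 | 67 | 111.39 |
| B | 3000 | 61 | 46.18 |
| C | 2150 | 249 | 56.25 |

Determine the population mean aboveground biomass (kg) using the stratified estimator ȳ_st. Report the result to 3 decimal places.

ȳ_st ≈ 67.139

N = Σ N_h = 7100. Stratum weights W_h = N_h/N.
ȳ_st = (1950·111.39 + 3000·46.18 + 2150·56.25) / 7100 = 67.13915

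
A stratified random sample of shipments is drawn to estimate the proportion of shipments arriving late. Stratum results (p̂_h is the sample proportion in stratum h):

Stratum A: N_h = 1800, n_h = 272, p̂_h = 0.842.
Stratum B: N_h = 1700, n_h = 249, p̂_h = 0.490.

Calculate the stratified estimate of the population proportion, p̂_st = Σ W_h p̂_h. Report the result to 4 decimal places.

p̂_st ≈ 0.6710

N = 3500; stratum weights W_h = N_h/N.
p̂_st = Σ W_h p̂_h = (1800·0.842 + 1700·0.490)/3500 = 0.67103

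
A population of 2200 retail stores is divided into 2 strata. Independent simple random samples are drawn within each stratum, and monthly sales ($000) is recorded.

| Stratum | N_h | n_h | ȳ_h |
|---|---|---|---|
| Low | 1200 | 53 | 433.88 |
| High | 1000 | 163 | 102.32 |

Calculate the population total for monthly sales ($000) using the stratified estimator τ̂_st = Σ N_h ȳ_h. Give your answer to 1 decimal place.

τ̂_st = Σ N_h ȳ_h = 1200·433.88 + 1000·102.32 = 622976.0

τ̂_st ≈ 622976.0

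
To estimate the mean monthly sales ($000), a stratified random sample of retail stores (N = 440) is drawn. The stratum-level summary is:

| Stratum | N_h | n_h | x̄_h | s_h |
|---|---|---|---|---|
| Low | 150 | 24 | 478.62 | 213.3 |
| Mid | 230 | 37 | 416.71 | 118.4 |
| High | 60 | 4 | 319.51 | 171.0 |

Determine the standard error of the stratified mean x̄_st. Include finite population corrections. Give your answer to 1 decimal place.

SE(x̄_st) ≈ 20.0

V̂(x̄_st) = Σ W_h² (1 − n_h/N_h) s_h²/n_h, with W_h = N_h/N and N = 440:
  stratum Low: (150/440)²·(1 − 24/150)·213.3²/24 = 185.066
  stratum Mid: (230/440)²·(1 − 37/230)·118.4²/37 = 86.8723
  stratum High: (60/440)²·(1 − 4/60)·171.0²/4 = 126.872
V̂(x̄_st) = 398.811
SE(x̄_st) = √398.811 = 19.9702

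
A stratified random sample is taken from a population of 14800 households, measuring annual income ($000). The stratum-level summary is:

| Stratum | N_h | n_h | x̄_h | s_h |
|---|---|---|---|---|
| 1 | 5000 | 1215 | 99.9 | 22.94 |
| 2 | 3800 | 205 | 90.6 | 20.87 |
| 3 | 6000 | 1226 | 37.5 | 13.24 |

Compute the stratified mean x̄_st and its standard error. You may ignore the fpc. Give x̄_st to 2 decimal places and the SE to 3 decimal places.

x̄_st ≈ 72.21, SE ≈ 0.462

x̄_st = Σ W_h x̄_h = (5000·99.9 + 3800·90.6 + 6000·37.5)/14800 = 72.21486
V̂(x̄_st) = Σ W_h² s_h²/n_h, with W_h = N_h/N and N = 14800:
  stratum 1: (5000/14800)²·22.94²/1215 = 0.0494342
  stratum 2: (3800/14800)²·20.87²/205 = 0.140067
  stratum 3: (6000/14800)²·13.24²/1226 = 0.0234998
V̂(x̄_st) = 0.213001
SE(x̄_st) = √0.213001 = 0.46152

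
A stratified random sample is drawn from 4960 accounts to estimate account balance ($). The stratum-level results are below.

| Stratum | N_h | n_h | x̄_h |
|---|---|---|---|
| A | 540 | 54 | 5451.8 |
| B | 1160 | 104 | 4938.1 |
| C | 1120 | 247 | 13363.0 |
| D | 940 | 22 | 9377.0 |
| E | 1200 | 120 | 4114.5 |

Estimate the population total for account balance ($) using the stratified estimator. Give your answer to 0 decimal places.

τ̂_st = Σ N_h x̄_h = 540·5451.8 + 1160·4938.1 + 1120·13363.0 + 940·9377.0 + 1200·4114.5 = 37390508

τ̂_st ≈ 37390508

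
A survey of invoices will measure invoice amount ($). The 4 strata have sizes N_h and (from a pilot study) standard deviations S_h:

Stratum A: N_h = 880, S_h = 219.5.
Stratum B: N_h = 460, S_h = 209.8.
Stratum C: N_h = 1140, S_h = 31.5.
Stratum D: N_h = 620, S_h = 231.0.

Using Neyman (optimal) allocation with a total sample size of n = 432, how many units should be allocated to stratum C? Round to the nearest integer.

33

Neyman allocation: n_h = n · N_h S_h / Σ N_i S_i, with n = 432.
  stratum A: N_h·S_h = 880·219.5 = 193160.00
  stratum B: N_h·S_h = 460·209.8 = 96508.00
  stratum C: N_h·S_h = 1140·31.5 = 35910.00
  stratum D: N_h·S_h = 620·231.0 = 143220.00
Σ N_h S_h = 468798.00
n for stratum C = 432·35910.00/468798.00 = 33.091 → 33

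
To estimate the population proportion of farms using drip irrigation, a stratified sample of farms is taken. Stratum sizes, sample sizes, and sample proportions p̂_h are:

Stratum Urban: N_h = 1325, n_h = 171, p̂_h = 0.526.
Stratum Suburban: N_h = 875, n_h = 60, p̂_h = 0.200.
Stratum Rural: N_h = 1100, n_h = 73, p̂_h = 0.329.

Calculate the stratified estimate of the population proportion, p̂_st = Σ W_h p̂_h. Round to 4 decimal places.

p̂_st ≈ 0.3739

N = 3300; stratum weights W_h = N_h/N.
p̂_st = Σ W_h p̂_h = (1325·0.526 + 875·0.200 + 1100·0.329)/3300 = 0.37389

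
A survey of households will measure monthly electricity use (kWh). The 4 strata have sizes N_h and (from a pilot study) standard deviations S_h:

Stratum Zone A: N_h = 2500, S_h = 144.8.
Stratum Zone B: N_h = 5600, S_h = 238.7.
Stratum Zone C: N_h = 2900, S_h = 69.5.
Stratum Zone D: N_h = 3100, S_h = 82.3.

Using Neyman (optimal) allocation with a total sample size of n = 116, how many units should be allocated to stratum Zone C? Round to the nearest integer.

11

Neyman allocation: n_h = n · N_h S_h / Σ N_i S_i, with n = 116.
  stratum Zone A: N_h·S_h = 2500·144.8 = 362000.00
  stratum Zone B: N_h·S_h = 5600·238.7 = 1336720.00
  stratum Zone C: N_h·S_h = 2900·69.5 = 201550.00
  stratum Zone D: N_h·S_h = 3100·82.3 = 255130.00
Σ N_h S_h = 2155400.00
n for stratum Zone C = 116·201550.00/2155400.00 = 10.847 → 11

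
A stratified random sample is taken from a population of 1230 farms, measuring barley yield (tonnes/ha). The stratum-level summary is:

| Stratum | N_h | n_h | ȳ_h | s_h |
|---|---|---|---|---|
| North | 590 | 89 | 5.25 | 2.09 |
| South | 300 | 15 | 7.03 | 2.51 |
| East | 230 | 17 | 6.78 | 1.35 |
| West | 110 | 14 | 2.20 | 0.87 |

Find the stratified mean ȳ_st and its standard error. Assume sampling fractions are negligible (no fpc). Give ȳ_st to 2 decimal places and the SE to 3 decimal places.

ȳ_st = Σ W_h ȳ_h = (590·5.25 + 300·7.03 + 230·6.78 + 110·2.20)/1230 = 5.69748
V̂(ȳ_st) = Σ W_h² s_h²/n_h, with W_h = N_h/N and N = 1230:
  stratum North: (590/1230)²·2.09²/89 = 0.0112927
  stratum South: (300/1230)²·2.51²/15 = 0.0249855
  stratum East: (230/1230)²·1.35²/17 = 0.00374856
  stratum West: (110/1230)²·0.87²/14 = 0.0004324
V̂(ȳ_st) = 0.0404591
SE(ȳ_st) = √0.0404591 = 0.201145

ȳ_st ≈ 5.70, SE ≈ 0.201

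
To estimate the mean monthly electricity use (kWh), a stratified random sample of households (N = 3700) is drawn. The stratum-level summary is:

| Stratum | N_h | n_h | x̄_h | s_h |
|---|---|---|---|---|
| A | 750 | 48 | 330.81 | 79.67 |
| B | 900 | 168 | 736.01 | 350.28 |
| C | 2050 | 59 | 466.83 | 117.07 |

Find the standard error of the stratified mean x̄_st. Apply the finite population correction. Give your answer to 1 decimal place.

V̂(x̄_st) = Σ W_h² (1 − n_h/N_h) s_h²/n_h, with W_h = N_h/N and N = 3700:
  stratum A: (750/3700)²·(1 − 48/750)·79.67²/48 = 5.08561
  stratum B: (900/3700)²·(1 − 168/900)·350.28²/168 = 35.1456
  stratum C: (2050/3700)²·(1 − 59/2050)·117.07²/59 = 69.2566
V̂(x̄_st) = 109.488
SE(x̄_st) = √109.488 = 10.4636

SE(x̄_st) ≈ 10.5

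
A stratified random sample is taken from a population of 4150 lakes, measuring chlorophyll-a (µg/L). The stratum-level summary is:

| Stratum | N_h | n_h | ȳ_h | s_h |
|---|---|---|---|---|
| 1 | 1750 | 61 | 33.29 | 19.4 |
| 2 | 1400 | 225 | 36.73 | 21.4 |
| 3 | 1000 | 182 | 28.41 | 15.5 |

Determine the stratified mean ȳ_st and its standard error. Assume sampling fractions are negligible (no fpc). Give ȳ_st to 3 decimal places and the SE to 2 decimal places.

ȳ_st ≈ 33.275, SE ≈ 1.19

ȳ_st = Σ W_h ȳ_h = (1750·33.29 + 1400·36.73 + 1000·28.41)/4150 = 33.27458
V̂(ȳ_st) = Σ W_h² s_h²/n_h, with W_h = N_h/N and N = 4150:
  stratum 1: (1750/4150)²·19.4²/61 = 1.09712
  stratum 2: (1400/4150)²·21.4²/225 = 0.231635
  stratum 3: (1000/4150)²·15.5²/182 = 0.0766471
V̂(ȳ_st) = 1.4054
SE(ȳ_st) = √1.4054 = 1.1855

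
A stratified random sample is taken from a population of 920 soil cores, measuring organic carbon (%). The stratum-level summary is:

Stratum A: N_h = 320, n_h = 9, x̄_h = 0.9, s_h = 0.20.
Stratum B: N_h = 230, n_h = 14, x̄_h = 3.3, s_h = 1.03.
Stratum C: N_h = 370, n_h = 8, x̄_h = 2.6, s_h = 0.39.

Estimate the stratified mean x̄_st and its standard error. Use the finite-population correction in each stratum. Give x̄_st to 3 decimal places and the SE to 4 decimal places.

x̄_st ≈ 2.184, SE ≈ 0.0893

x̄_st = Σ W_h x̄_h = (320·0.9 + 230·3.3 + 370·2.6)/920 = 2.18370
V̂(x̄_st) = Σ W_h² (1 − n_h/N_h) s_h²/n_h, with W_h = N_h/N and N = 920:
  stratum A: (320/920)²·(1 − 9/320)·0.20²/9 = 0.000522579
  stratum B: (230/920)²·(1 − 14/230)·1.03²/14 = 0.00444787
  stratum C: (370/920)²·(1 − 8/370)·0.39²/8 = 0.00300867
V̂(x̄_st) = 0.00797912
SE(x̄_st) = √0.00797912 = 0.0893259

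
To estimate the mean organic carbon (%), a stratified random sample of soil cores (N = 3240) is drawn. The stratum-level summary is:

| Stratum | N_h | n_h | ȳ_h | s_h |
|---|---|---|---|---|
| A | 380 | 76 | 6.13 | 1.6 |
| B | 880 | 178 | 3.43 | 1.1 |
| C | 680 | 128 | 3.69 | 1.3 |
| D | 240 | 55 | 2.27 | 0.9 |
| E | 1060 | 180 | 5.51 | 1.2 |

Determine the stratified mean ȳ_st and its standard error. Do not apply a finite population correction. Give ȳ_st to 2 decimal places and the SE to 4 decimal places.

ȳ_st = Σ W_h ȳ_h = (380·6.13 + 880·3.43 + 680·3.69 + 240·2.27 + 1060·5.51)/3240 = 4.39580
V̂(ȳ_st) = Σ W_h² s_h²/n_h, with W_h = N_h/N and N = 3240:
  stratum A: (380/3240)²·1.6²/76 = 0.000463344
  stratum B: (880/3240)²·1.1²/178 = 0.000501465
  stratum C: (680/3240)²·1.3²/128 = 0.000581573
  stratum D: (240/3240)²·0.9²/55 = 8.08081e-05
  stratum E: (1060/3240)²·1.2²/180 = 0.000856272
V̂(ȳ_st) = 0.00248346
SE(ȳ_st) = √0.00248346 = 0.0498344

ȳ_st ≈ 4.40, SE ≈ 0.0498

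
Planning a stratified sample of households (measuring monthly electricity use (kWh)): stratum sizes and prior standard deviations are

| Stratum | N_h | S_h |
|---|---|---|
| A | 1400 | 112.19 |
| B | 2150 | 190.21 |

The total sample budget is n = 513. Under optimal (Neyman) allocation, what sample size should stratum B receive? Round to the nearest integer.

Neyman allocation: n_h = n · N_h S_h / Σ N_i S_i, with n = 513.
  stratum A: N_h·S_h = 1400·112.19 = 157066.00
  stratum B: N_h·S_h = 2150·190.21 = 408951.50
Σ N_h S_h = 566017.50
n for stratum B = 513·408951.50/566017.50 = 370.646 → 371

371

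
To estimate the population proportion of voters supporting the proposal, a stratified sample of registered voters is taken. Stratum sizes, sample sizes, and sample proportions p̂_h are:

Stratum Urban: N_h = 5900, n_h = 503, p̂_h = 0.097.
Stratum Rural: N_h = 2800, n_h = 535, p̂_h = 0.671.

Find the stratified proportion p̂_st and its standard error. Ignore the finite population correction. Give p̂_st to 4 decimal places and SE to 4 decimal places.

N = 8700; stratum weights W_h = N_h/N.
p̂_st = Σ W_h p̂_h = (5900·0.097 + 2800·0.671)/8700 = 0.28174
V̂(p̂_st) = Σ W_h² p̂_h(1−p̂_h)/(n_h−1):
  stratum Urban: (5900/8700)²·0.097·0.903/502 = 8.02456e-05
  stratum Rural: (2800/8700)²·0.671·0.329/534 = 4.28208e-05
V̂(p̂_st) = 0.000123066; SE = √V̂ = 0.0110935

p̂_st ≈ 0.2817, SE ≈ 0.0111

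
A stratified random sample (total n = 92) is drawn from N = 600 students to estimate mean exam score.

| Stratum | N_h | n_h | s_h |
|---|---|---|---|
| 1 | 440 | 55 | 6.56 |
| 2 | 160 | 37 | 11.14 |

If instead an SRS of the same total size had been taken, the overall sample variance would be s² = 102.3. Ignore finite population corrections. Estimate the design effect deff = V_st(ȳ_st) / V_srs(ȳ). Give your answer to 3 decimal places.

V̂(ȳ_st) = Σ W_h² s_h²/n_h, with W_h = N_h/N and N = 600:
  stratum 1: (440/600)²·6.56²/55 = 0.420773
  stratum 2: (160/600)²·11.14²/37 = 0.23851
V_st = 0.659283
V_srs = s²/n = 102.3/92 = 1.11196
deff = V_st / V_srs = 0.659283/1.11196 = 0.5929

deff ≈ 0.593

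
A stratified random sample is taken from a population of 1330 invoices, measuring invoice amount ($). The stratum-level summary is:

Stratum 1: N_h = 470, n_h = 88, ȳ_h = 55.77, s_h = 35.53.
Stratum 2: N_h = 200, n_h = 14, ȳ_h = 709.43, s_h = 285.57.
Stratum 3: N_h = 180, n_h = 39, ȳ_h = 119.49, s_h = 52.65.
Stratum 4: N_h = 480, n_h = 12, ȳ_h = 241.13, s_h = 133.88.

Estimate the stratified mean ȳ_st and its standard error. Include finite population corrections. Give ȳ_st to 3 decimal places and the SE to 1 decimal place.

ȳ_st = Σ W_h ȳ_h = (470·55.77 + 200·709.43 + 180·119.49 + 480·241.13)/1330 = 229.58534
V̂(ȳ_st) = Σ W_h² (1 − n_h/N_h) s_h²/n_h, with W_h = N_h/N and N = 1330:
  stratum 1: (470/1330)²·(1 − 88/470)·35.53²/88 = 1.45601
  stratum 2: (200/1330)²·(1 − 14/200)·285.57²/14 = 122.5
  stratum 3: (180/1330)²·(1 − 39/180)·52.65²/39 = 1.01981
  stratum 4: (480/1330)²·(1 − 12/480)·133.88²/12 = 189.685
V̂(ȳ_st) = 314.661
SE(ȳ_st) = √314.661 = 17.7387

ȳ_st ≈ 229.585, SE ≈ 17.7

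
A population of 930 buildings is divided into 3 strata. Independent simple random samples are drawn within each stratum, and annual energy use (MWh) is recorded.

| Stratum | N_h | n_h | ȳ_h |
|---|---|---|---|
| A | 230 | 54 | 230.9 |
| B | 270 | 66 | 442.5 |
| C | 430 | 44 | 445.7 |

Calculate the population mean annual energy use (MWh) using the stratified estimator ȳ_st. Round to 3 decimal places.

ȳ_st ≈ 391.648

N = Σ N_h = 930. Stratum weights W_h = N_h/N.
ȳ_st = (230·230.9 + 270·442.5 + 430·445.7) / 930 = 391.64839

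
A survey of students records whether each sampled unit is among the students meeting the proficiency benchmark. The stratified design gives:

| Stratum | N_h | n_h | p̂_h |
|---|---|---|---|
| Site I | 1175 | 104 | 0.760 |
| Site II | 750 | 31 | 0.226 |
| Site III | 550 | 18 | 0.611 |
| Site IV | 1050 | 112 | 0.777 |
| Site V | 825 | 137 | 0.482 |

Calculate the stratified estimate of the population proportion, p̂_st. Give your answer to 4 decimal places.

p̂_st ≈ 0.6005

N = 4350; stratum weights W_h = N_h/N.
p̂_st = Σ W_h p̂_h = (1175·0.760 + 750·0.226 + 550·0.611 + 1050·0.777 + 825·0.482)/4350 = 0.60047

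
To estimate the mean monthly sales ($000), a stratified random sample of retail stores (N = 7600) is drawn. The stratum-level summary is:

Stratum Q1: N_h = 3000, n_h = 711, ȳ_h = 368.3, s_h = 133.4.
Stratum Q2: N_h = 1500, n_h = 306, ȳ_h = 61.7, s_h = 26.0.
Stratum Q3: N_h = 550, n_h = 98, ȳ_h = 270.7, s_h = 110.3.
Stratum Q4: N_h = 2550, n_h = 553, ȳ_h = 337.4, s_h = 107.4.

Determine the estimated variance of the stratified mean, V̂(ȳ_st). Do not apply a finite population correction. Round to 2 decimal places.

V̂(ȳ_st) ≈ 6.98

V̂(ȳ_st) = Σ W_h² s_h²/n_h, with W_h = N_h/N and N = 7600:
  stratum Q1: (3000/7600)²·133.4²/711 = 3.89994
  stratum Q2: (1500/7600)²·26.0²/306 = 0.0860559
  stratum Q3: (550/7600)²·110.3²/98 = 0.650164
  stratum Q4: (2550/7600)²·107.4²/553 = 2.34821
V̂(ȳ_st) = 6.98436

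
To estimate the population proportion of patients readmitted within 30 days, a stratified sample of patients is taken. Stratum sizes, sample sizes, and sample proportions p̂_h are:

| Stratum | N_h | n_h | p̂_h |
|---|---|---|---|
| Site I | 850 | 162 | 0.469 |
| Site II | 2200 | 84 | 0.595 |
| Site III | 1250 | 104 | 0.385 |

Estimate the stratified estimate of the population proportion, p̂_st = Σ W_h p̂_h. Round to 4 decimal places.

N = 4300; stratum weights W_h = N_h/N.
p̂_st = Σ W_h p̂_h = (850·0.469 + 2200·0.595 + 1250·0.385)/4300 = 0.50905

p̂_st ≈ 0.5090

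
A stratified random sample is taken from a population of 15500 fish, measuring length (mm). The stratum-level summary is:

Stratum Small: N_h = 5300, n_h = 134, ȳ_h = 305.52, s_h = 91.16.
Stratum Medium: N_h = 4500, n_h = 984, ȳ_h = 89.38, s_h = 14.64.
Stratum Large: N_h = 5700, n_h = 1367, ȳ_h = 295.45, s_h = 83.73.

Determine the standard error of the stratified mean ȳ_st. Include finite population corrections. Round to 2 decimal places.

SE(ȳ_st) ≈ 2.76

V̂(ȳ_st) = Σ W_h² (1 − n_h/N_h) s_h²/n_h, with W_h = N_h/N and N = 15500:
  stratum Small: (5300/15500)²·(1 − 134/5300)·91.16²/134 = 7.06758
  stratum Medium: (4500/15500)²·(1 − 984/4500)·14.64²/984 = 0.0143445
  stratum Large: (5700/15500)²·(1 − 1367/5700)·83.73²/1367 = 0.527222
V̂(ȳ_st) = 7.60915
SE(ȳ_st) = √7.60915 = 2.75847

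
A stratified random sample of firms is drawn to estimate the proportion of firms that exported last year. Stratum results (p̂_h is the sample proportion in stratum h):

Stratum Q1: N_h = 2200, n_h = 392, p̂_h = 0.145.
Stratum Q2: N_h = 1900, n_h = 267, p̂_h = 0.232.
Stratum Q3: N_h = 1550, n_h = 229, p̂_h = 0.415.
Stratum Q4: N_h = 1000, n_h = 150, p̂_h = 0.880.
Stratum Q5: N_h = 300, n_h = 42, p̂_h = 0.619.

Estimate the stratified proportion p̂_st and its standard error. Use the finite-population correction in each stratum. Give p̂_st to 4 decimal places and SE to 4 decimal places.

p̂_st ≈ 0.3552, SE ≈ 0.0117

N = 6950; stratum weights W_h = N_h/N.
p̂_st = Σ W_h p̂_h = (2200·0.145 + 1900·0.232 + 1550·0.415 + 1000·0.880 + 300·0.619)/6950 = 0.35522
V̂(p̂_st) = Σ W_h² (1 − n_h/N_h) p̂_h(1−p̂_h)/(n_h−1):
  stratum Q1: (2200/6950)²·(1 − 392/2200)·0.145·0.855/391 = 2.61101e-05
  stratum Q2: (1900/6950)²·(1 − 267/1900)·0.232·0.768/266 = 4.30267e-05
  stratum Q3: (1550/6950)²·(1 − 229/1550)·0.415·0.585/228 = 4.51371e-05
  stratum Q4: (1000/6950)²·(1 − 150/1000)·0.880·0.120/149 = 1.24717e-05
  stratum Q5: (300/6950)²·(1 − 42/300)·0.619·0.381/41 = 9.21729e-06
V̂(p̂_st) = 0.000135963; SE = √V̂ = 0.0116603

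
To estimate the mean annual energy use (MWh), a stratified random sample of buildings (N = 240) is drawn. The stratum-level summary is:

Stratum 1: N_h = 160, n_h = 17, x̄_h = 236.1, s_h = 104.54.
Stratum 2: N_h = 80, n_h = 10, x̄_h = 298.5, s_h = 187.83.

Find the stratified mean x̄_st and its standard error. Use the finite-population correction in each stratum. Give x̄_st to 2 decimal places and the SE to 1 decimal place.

x̄_st ≈ 256.90, SE ≈ 24.5

x̄_st = Σ W_h x̄_h = (160·236.1 + 80·298.5)/240 = 256.90000
V̂(x̄_st) = Σ W_h² (1 − n_h/N_h) s_h²/n_h, with W_h = N_h/N and N = 240:
  stratum 1: (160/240)²·(1 − 17/160)·104.54²/17 = 255.358
  stratum 2: (80/240)²·(1 − 10/80)·187.83²/10 = 343.001
V̂(x̄_st) = 598.359
SE(x̄_st) = √598.359 = 24.4614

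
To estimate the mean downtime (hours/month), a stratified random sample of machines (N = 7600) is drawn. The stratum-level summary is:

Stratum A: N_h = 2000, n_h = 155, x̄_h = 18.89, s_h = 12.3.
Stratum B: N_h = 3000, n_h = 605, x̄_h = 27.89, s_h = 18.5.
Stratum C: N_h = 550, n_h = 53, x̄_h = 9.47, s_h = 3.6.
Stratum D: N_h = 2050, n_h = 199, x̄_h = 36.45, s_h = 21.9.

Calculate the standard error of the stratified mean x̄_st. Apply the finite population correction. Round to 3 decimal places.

SE(x̄_st) ≈ 0.541

V̂(x̄_st) = Σ W_h² (1 − n_h/N_h) s_h²/n_h, with W_h = N_h/N and N = 7600:
  stratum A: (2000/7600)²·(1 − 155/2000)·12.3²/155 = 0.0623559
  stratum B: (3000/7600)²·(1 − 605/3000)·18.5²/605 = 0.07037
  stratum C: (550/7600)²·(1 − 53/550)·3.6²/53 = 0.00115723
  stratum D: (2050/7600)²·(1 − 199/2050)·21.9²/199 = 0.158332
V̂(x̄_st) = 0.292215
SE(x̄_st) = √0.292215 = 0.540569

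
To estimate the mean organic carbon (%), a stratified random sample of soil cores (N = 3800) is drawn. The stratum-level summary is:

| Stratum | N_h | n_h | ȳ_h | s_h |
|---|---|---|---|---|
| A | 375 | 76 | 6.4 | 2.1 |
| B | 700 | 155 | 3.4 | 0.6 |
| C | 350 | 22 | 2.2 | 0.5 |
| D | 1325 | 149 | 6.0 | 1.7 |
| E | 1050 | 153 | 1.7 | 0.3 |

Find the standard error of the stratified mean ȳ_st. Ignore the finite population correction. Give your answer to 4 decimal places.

SE(ȳ_st) ≈ 0.0561

V̂(ȳ_st) = Σ W_h² s_h²/n_h, with W_h = N_h/N and N = 3800:
  stratum A: (375/3800)²·2.1²/76 = 0.000565094
  stratum B: (700/3800)²·0.6²/155 = 7.88133e-05
  stratum C: (350/3800)²·0.5²/22 = 9.6402e-05
  stratum D: (1325/3800)²·1.7²/149 = 0.00235818
  stratum E: (1050/3800)²·0.3²/153 = 4.4912e-05
V̂(ȳ_st) = 0.0031434
SE(ȳ_st) = √0.0031434 = 0.056066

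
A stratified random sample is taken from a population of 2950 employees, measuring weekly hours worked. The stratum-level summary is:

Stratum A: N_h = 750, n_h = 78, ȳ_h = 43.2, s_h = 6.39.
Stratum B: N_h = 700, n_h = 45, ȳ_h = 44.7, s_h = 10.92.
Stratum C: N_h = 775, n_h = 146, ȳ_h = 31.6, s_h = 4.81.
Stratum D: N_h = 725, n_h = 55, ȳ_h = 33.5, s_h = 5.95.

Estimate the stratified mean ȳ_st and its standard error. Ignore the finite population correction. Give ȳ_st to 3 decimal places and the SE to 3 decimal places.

ȳ_st ≈ 38.125, SE ≈ 0.483

ȳ_st = Σ W_h ȳ_h = (750·43.2 + 700·44.7 + 775·31.6 + 725·33.5)/2950 = 38.12458
V̂(ȳ_st) = Σ W_h² s_h²/n_h, with W_h = N_h/N and N = 2950:
  stratum A: (750/2950)²·6.39²/78 = 0.0338365
  stratum B: (700/2950)²·10.92²/45 = 0.149205
  stratum C: (775/2950)²·4.81²/146 = 0.010937
  stratum D: (725/2950)²·5.95²/55 = 0.0388779
V̂(ȳ_st) = 0.232857
SE(ȳ_st) = √0.232857 = 0.482552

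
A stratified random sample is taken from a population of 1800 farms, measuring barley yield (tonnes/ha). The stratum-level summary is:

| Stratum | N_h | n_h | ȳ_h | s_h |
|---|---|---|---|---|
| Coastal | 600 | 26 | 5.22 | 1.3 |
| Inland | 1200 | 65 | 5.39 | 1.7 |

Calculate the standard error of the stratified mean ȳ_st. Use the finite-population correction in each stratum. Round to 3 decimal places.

V̂(ȳ_st) = Σ W_h² (1 − n_h/N_h) s_h²/n_h, with W_h = N_h/N and N = 1800:
  stratum Coastal: (600/1800)²·(1 − 26/600)·1.3²/26 = 0.00690926
  stratum Inland: (1200/1800)²·(1 − 65/1200)·1.7²/65 = 0.0186903
V̂(ȳ_st) = 0.0255996
SE(ȳ_st) = √0.0255996 = 0.159999

SE(ȳ_st) ≈ 0.160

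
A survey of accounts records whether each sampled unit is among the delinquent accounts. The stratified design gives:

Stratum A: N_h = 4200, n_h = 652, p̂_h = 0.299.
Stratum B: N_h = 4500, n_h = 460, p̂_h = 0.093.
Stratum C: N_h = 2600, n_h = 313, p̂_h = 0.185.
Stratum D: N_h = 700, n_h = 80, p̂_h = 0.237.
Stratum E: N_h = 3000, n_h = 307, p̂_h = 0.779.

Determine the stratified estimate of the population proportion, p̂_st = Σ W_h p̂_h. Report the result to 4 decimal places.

p̂_st ≈ 0.3105

N = 15000; stratum weights W_h = N_h/N.
p̂_st = Σ W_h p̂_h = (4200·0.299 + 4500·0.093 + 2600·0.185 + 700·0.237 + 3000·0.779)/15000 = 0.31055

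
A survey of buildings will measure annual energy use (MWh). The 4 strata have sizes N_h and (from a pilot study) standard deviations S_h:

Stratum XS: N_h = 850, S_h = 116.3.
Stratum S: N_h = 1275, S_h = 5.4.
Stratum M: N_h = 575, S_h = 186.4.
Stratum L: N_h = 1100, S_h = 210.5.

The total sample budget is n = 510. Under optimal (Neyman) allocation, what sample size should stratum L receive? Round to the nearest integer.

266

Neyman allocation: n_h = n · N_h S_h / Σ N_i S_i, with n = 510.
  stratum XS: N_h·S_h = 850·116.3 = 98855.00
  stratum S: N_h·S_h = 1275·5.4 = 6885.00
  stratum M: N_h·S_h = 575·186.4 = 107180.00
  stratum L: N_h·S_h = 1100·210.5 = 231550.00
Σ N_h S_h = 444470.00
n for stratum L = 510·231550.00/444470.00 = 265.688 → 266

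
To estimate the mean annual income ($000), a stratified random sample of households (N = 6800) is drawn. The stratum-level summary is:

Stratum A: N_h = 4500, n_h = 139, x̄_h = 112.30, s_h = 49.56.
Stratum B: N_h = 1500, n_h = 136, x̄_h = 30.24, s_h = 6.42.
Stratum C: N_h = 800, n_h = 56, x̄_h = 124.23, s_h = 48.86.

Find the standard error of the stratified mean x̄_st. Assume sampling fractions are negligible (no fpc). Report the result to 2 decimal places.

SE(x̄_st) ≈ 2.89

V̂(x̄_st) = Σ W_h² s_h²/n_h, with W_h = N_h/N and N = 6800:
  stratum A: (4500/6800)²·49.56²/139 = 7.73847
  stratum B: (1500/6800)²·6.42²/136 = 0.0147467
  stratum C: (800/6800)²·48.86²/56 = 0.590039
V̂(x̄_st) = 8.34325
SE(x̄_st) = √8.34325 = 2.88847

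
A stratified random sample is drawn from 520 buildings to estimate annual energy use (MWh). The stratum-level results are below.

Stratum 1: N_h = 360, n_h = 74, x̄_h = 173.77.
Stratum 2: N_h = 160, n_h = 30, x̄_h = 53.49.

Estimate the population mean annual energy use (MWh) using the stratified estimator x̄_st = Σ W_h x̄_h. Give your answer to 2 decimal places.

x̄_st ≈ 136.76

N = Σ N_h = 520. Stratum weights W_h = N_h/N.
x̄_st = (360·173.77 + 160·53.49) / 520 = 136.7608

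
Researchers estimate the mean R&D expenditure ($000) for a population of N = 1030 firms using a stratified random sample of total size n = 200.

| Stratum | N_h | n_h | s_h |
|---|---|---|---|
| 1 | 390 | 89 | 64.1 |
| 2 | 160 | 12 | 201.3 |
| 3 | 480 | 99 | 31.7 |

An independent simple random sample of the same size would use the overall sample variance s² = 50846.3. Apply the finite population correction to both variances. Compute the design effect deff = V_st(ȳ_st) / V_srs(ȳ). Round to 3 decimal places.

deff ≈ 0.401

V̂(ȳ_st) = Σ W_h² (1 − n_h/N_h) s_h²/n_h, with W_h = N_h/N and N = 1030:
  stratum 1: (390/1030)²·(1 − 89/390)·64.1²/89 = 5.10837
  stratum 2: (160/1030)²·(1 − 12/160)·201.3²/12 = 75.3726
  stratum 3: (480/1030)²·(1 − 99/480)·31.7²/99 = 1.74975
V_st = 82.2307
V_srs = (1 − 200/1030)·50846.3/200 = 204.866
deff = V_st / V_srs = 82.2307/204.866 = 0.4014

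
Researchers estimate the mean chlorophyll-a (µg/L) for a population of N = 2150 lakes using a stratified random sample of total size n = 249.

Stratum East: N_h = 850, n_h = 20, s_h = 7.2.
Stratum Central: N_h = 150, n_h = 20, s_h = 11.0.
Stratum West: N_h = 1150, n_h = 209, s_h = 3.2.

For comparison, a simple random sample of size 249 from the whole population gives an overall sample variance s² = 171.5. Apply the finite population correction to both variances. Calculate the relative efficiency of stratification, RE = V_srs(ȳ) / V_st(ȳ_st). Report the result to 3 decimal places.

V̂(ȳ_st) = Σ W_h² (1 − n_h/N_h) s_h²/n_h, with W_h = N_h/N and N = 2150:
  stratum East: (850/2150)²·(1 − 20/850)·7.2²/20 = 0.395599
  stratum Central: (150/2150)²·(1 − 20/150)·11.0²/20 = 0.0255219
  stratum West: (1150/2150)²·(1 − 209/1150)·3.2²/209 = 0.01147
V_st = 0.432591
V_srs = (1 − 249/2150)·171.5/249 = 0.608988
Relative efficiency = V_srs / V_st = 0.608988/0.432591 = 1.4078

RE ≈ 1.408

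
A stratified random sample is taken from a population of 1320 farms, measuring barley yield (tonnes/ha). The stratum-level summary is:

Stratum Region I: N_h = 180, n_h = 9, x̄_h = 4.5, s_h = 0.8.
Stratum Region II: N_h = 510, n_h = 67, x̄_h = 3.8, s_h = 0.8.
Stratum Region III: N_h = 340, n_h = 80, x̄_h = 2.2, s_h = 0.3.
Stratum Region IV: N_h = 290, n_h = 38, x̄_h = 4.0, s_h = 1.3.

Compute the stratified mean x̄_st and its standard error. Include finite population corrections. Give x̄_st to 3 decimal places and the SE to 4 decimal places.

x̄_st ≈ 3.527, SE ≈ 0.0665

x̄_st = Σ W_h x̄_h = (180·4.5 + 510·3.8 + 340·2.2 + 290·4.0)/1320 = 3.52727
V̂(x̄_st) = Σ W_h² (1 − n_h/N_h) s_h²/n_h, with W_h = N_h/N and N = 1320:
  stratum Region I: (180/1320)²·(1 − 9/180)·0.8²/9 = 0.0012562
  stratum Region II: (510/1320)²·(1 − 67/510)·0.8²/67 = 0.0012386
  stratum Region III: (340/1320)²·(1 − 80/340)·0.3²/80 = 5.70764e-05
  stratum Region IV: (290/1320)²·(1 − 38/290)·1.3²/38 = 0.00186532
V̂(x̄_st) = 0.0044172
SE(x̄_st) = √0.0044172 = 0.066462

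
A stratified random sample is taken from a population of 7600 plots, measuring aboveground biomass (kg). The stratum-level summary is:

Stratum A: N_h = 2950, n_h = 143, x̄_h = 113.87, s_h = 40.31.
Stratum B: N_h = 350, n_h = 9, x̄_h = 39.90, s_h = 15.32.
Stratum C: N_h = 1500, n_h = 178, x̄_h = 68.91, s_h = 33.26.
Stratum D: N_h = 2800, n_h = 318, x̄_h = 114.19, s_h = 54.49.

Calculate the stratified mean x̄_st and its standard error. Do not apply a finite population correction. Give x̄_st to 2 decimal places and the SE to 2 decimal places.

x̄_st = Σ W_h x̄_h = (2950·113.87 + 350·39.90 + 1500·68.91 + 2800·114.19)/7600 = 101.70770
V̂(x̄_st) = Σ W_h² s_h²/n_h, with W_h = N_h/N and N = 7600:
  stratum A: (2950/7600)²·40.31²/143 = 1.71201
  stratum B: (350/7600)²·15.32²/9 = 0.0553075
  stratum C: (1500/7600)²·33.26²/178 = 0.242092
  stratum D: (2800/7600)²·54.49²/318 = 1.26735
V̂(x̄_st) = 3.27676
SE(x̄_st) = √3.27676 = 1.81018

x̄_st ≈ 101.71, SE ≈ 1.81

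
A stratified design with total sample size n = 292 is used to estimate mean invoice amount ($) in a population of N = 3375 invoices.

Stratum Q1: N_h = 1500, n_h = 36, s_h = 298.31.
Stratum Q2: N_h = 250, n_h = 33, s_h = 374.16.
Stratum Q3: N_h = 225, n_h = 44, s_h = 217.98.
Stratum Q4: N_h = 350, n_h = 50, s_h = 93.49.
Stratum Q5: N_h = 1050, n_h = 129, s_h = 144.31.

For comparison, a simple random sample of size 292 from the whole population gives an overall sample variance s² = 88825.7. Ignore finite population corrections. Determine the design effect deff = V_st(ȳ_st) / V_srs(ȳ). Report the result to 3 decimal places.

deff ≈ 1.755

V̂(ȳ_st) = Σ W_h² s_h²/n_h, with W_h = N_h/N and N = 3375:
  stratum Q1: (1500/3375)²·298.31²/36 = 488.279
  stratum Q2: (250/3375)²·374.16²/33 = 23.2773
  stratum Q3: (225/3375)²·217.98²/44 = 4.79952
  stratum Q4: (350/3375)²·93.49²/50 = 1.87996
  stratum Q5: (1050/3375)²·144.31²/129 = 15.6255
V_st = 533.861
V_srs = s²/n = 88825.7/292 = 304.198
deff = V_st / V_srs = 533.861/304.198 = 1.7550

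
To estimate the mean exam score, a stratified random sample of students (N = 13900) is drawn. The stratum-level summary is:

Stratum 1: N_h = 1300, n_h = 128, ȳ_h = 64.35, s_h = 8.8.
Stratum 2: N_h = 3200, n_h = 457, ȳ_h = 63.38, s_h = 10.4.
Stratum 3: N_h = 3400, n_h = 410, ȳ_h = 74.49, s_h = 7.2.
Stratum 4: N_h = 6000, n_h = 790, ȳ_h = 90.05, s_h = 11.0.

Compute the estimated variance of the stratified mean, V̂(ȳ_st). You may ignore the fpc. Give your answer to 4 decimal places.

V̂(ȳ_st) ≈ 0.0539

V̂(ȳ_st) = Σ W_h² s_h²/n_h, with W_h = N_h/N and N = 13900:
  stratum 1: (1300/13900)²·8.8²/128 = 0.00529191
  stratum 2: (3200/13900)²·10.4²/457 = 0.0125436
  stratum 3: (3400/13900)²·7.2²/410 = 0.00756501
  stratum 4: (6000/13900)²·11.0²/790 = 0.0285385
V̂(ȳ_st) = 0.053939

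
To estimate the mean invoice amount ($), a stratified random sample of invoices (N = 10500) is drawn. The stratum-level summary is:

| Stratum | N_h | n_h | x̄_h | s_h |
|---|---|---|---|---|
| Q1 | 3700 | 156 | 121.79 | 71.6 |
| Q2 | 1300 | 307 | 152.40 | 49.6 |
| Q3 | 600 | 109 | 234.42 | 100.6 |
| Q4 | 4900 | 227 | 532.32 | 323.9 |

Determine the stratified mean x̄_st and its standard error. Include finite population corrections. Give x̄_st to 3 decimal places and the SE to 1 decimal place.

x̄_st ≈ 323.596, SE ≈ 10.0

x̄_st = Σ W_h x̄_h = (3700·121.79 + 1300·152.40 + 600·234.42 + 4900·532.32)/10500 = 323.59648
V̂(x̄_st) = Σ W_h² (1 − n_h/N_h) s_h²/n_h, with W_h = N_h/N and N = 10500:
  stratum Q1: (3700/10500)²·(1 − 156/3700)·71.6²/156 = 3.90857
  stratum Q2: (1300/10500)²·(1 − 307/1300)·49.6²/307 = 0.0938294
  stratum Q3: (600/10500)²·(1 − 109/600)·100.6²/109 = 0.248098
  stratum Q4: (4900/10500)²·(1 − 227/4900)·323.9²/227 = 95.9863
V̂(x̄_st) = 100.237
SE(x̄_st) = √100.237 = 10.0118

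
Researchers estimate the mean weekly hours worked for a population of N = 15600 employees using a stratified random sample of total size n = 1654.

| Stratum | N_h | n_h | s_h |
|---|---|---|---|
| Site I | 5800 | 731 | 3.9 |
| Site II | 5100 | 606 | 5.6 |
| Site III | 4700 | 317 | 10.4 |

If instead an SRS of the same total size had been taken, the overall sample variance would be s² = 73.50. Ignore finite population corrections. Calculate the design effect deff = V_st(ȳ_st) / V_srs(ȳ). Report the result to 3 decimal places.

deff ≈ 0.886

V̂(ȳ_st) = Σ W_h² s_h²/n_h, with W_h = N_h/N and N = 15600:
  stratum Site I: (5800/15600)²·3.9²/731 = 0.0028762
  stratum Site II: (5100/15600)²·5.6²/606 = 0.00553088
  stratum Site III: (4700/15600)²·10.4²/317 = 0.0309709
V_st = 0.039378
V_srs = s²/n = 73.50/1654 = 0.0444377
deff = V_st / V_srs = 0.039378/0.0444377 = 0.8861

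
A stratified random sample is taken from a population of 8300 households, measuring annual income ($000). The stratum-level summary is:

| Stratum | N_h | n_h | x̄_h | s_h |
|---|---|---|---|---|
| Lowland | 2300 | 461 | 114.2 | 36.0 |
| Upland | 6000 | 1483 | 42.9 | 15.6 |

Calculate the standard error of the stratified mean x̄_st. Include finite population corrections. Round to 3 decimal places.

V̂(x̄_st) = Σ W_h² (1 − n_h/N_h) s_h²/n_h, with W_h = N_h/N and N = 8300:
  stratum Lowland: (2300/8300)²·(1 − 461/2300)·36.0²/461 = 0.172607
  stratum Upland: (6000/8300)²·(1 − 1483/6000)·15.6²/1483 = 0.0645585
V̂(x̄_st) = 0.237165
SE(x̄_st) = √0.237165 = 0.486996

SE(x̄_st) ≈ 0.487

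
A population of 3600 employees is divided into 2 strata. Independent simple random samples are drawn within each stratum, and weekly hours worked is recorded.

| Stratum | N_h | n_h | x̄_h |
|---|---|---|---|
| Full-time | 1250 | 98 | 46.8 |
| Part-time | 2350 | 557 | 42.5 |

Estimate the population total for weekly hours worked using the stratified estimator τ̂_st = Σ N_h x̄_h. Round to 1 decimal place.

τ̂_st = Σ N_h x̄_h = 1250·46.8 + 2350·42.5 = 158375.0

τ̂_st ≈ 158375.0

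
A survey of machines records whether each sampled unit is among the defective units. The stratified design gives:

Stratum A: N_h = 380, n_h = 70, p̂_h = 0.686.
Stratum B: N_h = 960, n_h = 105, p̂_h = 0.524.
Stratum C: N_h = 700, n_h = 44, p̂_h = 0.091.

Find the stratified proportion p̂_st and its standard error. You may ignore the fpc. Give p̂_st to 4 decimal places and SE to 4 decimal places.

N = 2040; stratum weights W_h = N_h/N.
p̂_st = Σ W_h p̂_h = (380·0.686 + 960·0.524 + 700·0.091)/2040 = 0.40560
V̂(p̂_st) = Σ W_h² p̂_h(1−p̂_h)/(n_h−1):
  stratum A: (380/2040)²·0.686·0.314/69 = 0.000108321
  stratum B: (960/2040)²·0.524·0.476/104 = 0.000531113
  stratum C: (700/2040)²·0.091·0.909/43 = 0.000226502
V̂(p̂_st) = 0.000865936; SE = √V̂ = 0.0294268

p̂_st ≈ 0.4056, SE ≈ 0.0294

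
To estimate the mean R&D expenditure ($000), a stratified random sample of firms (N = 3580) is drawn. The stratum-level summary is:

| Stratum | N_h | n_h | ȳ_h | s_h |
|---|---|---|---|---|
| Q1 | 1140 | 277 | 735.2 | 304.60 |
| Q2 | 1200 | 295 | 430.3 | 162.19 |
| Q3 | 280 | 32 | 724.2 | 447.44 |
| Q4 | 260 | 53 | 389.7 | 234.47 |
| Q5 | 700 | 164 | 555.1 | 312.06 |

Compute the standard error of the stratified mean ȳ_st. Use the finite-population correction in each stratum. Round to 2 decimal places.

SE(ȳ_st) ≈ 9.43

V̂(ȳ_st) = Σ W_h² (1 − n_h/N_h) s_h²/n_h, with W_h = N_h/N and N = 3580:
  stratum Q1: (1140/3580)²·(1 − 277/1140)·304.60²/277 = 25.7116
  stratum Q2: (1200/3580)²·(1 − 295/1200)·162.19²/295 = 7.55596
  stratum Q3: (280/3580)²·(1 − 32/280)·447.44²/32 = 33.8972
  stratum Q4: (260/3580)²·(1 − 53/260)·234.47²/53 = 4.35588
  stratum Q5: (700/3580)²·(1 − 164/700)·312.06²/164 = 17.3832
V̂(ȳ_st) = 88.9038
SE(ȳ_st) = √88.9038 = 9.42888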